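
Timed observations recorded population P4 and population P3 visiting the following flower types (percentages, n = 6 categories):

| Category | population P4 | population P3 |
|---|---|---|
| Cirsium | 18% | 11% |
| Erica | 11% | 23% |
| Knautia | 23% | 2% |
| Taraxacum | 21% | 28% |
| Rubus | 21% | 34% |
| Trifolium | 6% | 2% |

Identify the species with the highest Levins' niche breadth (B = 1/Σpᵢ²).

population P4

Convert percentages to proportions (divide by 100).
Σp_P4ᵢ² = 0.18² + 0.11² + 0.23² + 0.21² + 0.21² + 0.06² = 0.0324 + 0.0121 + 0.0529 + 0.0441 + 0.0441 + 0.0036 = 0.1892
B_P4 = 1 / 0.1892 = 5.2854
Σp_P3ᵢ² = 0.11² + 0.23² + 0.02² + 0.28² + 0.34² + 0.02² = 0.0121 + 0.0529 + 0.0004 + 0.0784 + 0.1156 + 0.0004 = 0.2598
B_P3 = 1 / 0.2598 = 3.8491
Highest B → broadest niche (most generalist): population P4 (B = 5.29).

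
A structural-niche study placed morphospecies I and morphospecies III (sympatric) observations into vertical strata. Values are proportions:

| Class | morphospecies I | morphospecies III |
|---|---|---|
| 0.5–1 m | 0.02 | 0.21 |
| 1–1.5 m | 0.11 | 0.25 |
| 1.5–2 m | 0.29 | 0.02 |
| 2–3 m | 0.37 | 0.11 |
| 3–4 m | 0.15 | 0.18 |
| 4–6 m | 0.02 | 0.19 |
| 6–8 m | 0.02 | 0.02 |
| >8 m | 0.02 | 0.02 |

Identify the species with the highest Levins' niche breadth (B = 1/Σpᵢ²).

morphospecies III

Σp_Iᵢ² = 0.02² + 0.11² + 0.29² + 0.37² + 0.15² + 0.02² + 0.02² + 0.02² = 0.0004 + 0.0121 + 0.0841 + 0.1369 + 0.0225 + 0.0004 + 0.0004 + 0.0004 = 0.2572
B_I = 1 / 0.2572 = 3.8880
Σp_IIIᵢ² = 0.21² + 0.25² + 0.02² + 0.11² + 0.18² + 0.19² + 0.02² + 0.02² = 0.0441 + 0.0625 + 0.0004 + 0.0121 + 0.0324 + 0.0361 + 0.0004 + 0.0004 = 0.1884
B_III = 1 / 0.1884 = 5.3079
Highest B → broadest niche (most generalist): morphospecies III (B = 5.31).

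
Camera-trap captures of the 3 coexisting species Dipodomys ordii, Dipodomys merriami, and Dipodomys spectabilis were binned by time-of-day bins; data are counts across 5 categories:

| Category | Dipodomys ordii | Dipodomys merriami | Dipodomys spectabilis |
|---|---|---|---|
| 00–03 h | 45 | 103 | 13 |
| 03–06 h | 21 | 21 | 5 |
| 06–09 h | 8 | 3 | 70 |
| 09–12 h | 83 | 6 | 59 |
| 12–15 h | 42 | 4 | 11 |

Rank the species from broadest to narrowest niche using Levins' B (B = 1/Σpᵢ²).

Dipodomys ordii > Dipodomys spectabilis > Dipodomys merriami

Proportions for Dipodomys ordii (n=199): 45/199=0.2261, 21/199=0.1055, 8/199=0.0402, 83/199=0.4171, 42/199=0.2111
Proportions for Dipodomys merriami (n=137): 103/137=0.7518, 21/137=0.1533, 3/137=0.0219, 6/137=0.0438, 4/137=0.0292
Proportions for Dipodomys spectabilis (n=158): 13/158=0.0823, 5/158=0.0316, 70/158=0.4430, 59/158=0.3734, 11/158=0.0696
Σp_ordiᵢ² = 0.2261² + 0.1055² + 0.0402² + 0.4171² + 0.2111² = 0.051121 + 0.011130 + 0.001616 + 0.173972 + 0.044563 = 0.282402
B_ordi = 1 / 0.282402 = 3.5411
Σp_merrᵢ² = 0.7518² + 0.1533² + 0.0219² + 0.0438² + 0.0292² = 0.565203 + 0.023501 + 0.000480 + 0.001918 + 0.000853 = 0.591955
B_merr = 1 / 0.591955 = 1.6893
Σp_specᵢ² = 0.0823² + 0.0316² + 0.4430² + 0.3734² + 0.0696² = 0.006773 + 0.000999 + 0.196249 + 0.139428 + 0.004844 = 0.348293
B_spec = 1 / 0.348293 = 2.8711
Ranking by B (broadest → narrowest): Dipodomys ordii (3.54) > Dipodomys spectabilis (2.87) > Dipodomys merriami (1.69)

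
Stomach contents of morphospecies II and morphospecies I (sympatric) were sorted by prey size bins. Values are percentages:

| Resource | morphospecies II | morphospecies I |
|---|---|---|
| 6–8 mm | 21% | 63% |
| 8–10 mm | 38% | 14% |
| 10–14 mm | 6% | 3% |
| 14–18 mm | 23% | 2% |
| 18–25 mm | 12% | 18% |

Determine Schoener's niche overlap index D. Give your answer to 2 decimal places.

0.52

Convert percentages to proportions (divide by 100).
Σ|p₁ᵢ − p₂ᵢ| = 0.42 + 0.24 + 0.03 + 0.21 + 0.06 = 0.96
D = 1 − ½ × 0.96 = 1 − 0.480 = 0.5200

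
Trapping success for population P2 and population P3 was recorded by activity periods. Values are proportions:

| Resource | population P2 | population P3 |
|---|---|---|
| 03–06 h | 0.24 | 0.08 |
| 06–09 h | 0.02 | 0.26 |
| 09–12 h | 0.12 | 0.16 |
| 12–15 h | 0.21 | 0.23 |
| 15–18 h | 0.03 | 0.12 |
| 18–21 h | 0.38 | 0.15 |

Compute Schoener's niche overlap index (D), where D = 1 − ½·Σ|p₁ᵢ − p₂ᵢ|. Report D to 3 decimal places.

0.610

Σ|p₁ᵢ − p₂ᵢ| = 0.16 + 0.24 + 0.04 + 0.02 + 0.09 + 0.23 = 0.78
D = 1 − ½ × 0.78 = 1 − 0.390 = 0.61000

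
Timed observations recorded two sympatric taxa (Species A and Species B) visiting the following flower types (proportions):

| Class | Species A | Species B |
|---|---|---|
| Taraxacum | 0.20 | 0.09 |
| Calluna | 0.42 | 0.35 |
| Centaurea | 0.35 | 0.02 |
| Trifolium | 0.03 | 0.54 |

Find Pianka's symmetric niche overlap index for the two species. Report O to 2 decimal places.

0.50

Σ p₁ᵢp₂ᵢ = 0.0180 + 0.1470 + 0.0070 + 0.0162 = 0.1882
Σp_1ᵢ² = 0.20² + 0.42² + 0.35² + 0.03² = 0.0400 + 0.1764 + 0.1225 + 0.0009 = 0.3398
Σp_2ᵢ² = 0.09² + 0.35² + 0.02² + 0.54² = 0.0081 + 0.1225 + 0.0004 + 0.2916 = 0.4226
O = 0.1882 / √(0.3398 × 0.4226) = 0.1882 / 0.37895 = 0.4966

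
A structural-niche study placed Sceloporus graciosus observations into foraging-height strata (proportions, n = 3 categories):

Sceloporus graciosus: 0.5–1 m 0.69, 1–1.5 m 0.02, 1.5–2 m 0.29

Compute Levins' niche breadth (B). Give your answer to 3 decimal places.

Σpᵢ² = 0.69² + 0.02² + 0.29² = 0.4761 + 0.0004 + 0.0841 = 0.5606
B = 1 / 0.5606 = 1.78380

1.784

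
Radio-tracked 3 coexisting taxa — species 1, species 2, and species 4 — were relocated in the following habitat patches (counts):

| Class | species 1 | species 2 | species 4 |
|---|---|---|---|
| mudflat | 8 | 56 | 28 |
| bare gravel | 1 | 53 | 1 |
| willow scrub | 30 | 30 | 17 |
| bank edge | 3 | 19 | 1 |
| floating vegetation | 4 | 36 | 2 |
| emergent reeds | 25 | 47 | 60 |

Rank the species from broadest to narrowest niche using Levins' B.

species 2 > species 1 > species 4

Proportions for species 1 (n=71): 8/71=0.1127, 1/71=0.0141, 30/71=0.4225, 3/71=0.0423, 4/71=0.0563, 25/71=0.3521
Proportions for species 2 (n=241): 56/241=0.2324, 53/241=0.2199, 30/241=0.1245, 19/241=0.0788, 36/241=0.1494, 47/241=0.1950
Proportions for species 4 (n=109): 28/109=0.2569, 1/109=0.0092, 17/109=0.1560, 1/109=0.0092, 2/109=0.0183, 60/109=0.5505
Σp_1ᵢ² = 0.1127² + 0.0141² + 0.4225² + 0.0423² + 0.0563² + 0.3521² = 0.012701 + 0.000199 + 0.178506 + 0.001789 + 0.003170 + 0.123974 = 0.320339
B_1 = 1 / 0.320339 = 3.1217
Σp_2ᵢ² = 0.2324² + 0.2199² + 0.1245² + 0.0788² + 0.1494² + 0.1950² = 0.054010 + 0.048356 + 0.015500 + 0.006209 + 0.022320 + 0.038025 = 0.184420
B_2 = 1 / 0.184420 = 5.4224
Σp_4ᵢ² = 0.2569² + 0.0092² + 0.1560² + 0.0092² + 0.0183² + 0.5505² = 0.065998 + 0.000085 + 0.024336 + 0.000085 + 0.000335 + 0.303050 = 0.393889
B_4 = 1 / 0.393889 = 2.5388
Ranking by B (broadest → narrowest): species 2 (5.42) > species 1 (3.12) > species 4 (2.54)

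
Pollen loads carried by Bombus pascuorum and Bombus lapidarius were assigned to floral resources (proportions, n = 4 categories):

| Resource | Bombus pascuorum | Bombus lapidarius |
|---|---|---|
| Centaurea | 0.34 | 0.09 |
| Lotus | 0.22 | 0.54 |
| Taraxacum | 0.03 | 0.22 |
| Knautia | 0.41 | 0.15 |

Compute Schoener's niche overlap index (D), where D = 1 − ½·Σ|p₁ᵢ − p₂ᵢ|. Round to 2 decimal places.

Σ|p₁ᵢ − p₂ᵢ| = 0.25 + 0.32 + 0.19 + 0.26 = 1.02
D = 1 − ½ × 1.02 = 1 − 0.510 = 0.4900

0.49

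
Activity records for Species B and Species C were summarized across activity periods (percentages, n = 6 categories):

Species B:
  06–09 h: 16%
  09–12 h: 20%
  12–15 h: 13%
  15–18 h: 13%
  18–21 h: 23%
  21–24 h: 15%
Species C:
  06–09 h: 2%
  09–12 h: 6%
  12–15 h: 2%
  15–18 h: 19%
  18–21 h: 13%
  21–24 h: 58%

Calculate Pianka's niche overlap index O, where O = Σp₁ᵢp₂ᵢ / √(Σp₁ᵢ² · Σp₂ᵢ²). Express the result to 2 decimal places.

Convert percentages to proportions (divide by 100).
Σ p₁ᵢp₂ᵢ = 0.0032 + 0.0120 + 0.0026 + 0.0247 + 0.0299 + 0.0870 = 0.1594
Σp_1ᵢ² = 0.16² + 0.20² + 0.13² + 0.13² + 0.23² + 0.15² = 0.0256 + 0.0400 + 0.0169 + 0.0169 + 0.0529 + 0.0225 = 0.1748
Σp_2ᵢ² = 0.02² + 0.06² + 0.02² + 0.19² + 0.13² + 0.58² = 0.0004 + 0.0036 + 0.0004 + 0.0361 + 0.0169 + 0.3364 = 0.3938
O = 0.1594 / √(0.1748 × 0.3938) = 0.1594 / 0.26237 = 0.6075

0.61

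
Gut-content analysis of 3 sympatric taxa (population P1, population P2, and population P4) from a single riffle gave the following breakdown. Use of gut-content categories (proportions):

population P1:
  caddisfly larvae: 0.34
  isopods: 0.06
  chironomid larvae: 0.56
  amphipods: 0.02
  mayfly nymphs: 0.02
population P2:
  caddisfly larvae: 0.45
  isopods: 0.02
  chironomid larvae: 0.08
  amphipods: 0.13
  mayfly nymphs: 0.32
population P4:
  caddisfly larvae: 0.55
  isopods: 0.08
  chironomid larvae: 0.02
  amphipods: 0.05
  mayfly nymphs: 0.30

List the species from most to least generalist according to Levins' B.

Σp_P1ᵢ² = 0.34² + 0.06² + 0.56² + 0.02² + 0.02² = 0.1156 + 0.0036 + 0.3136 + 0.0004 + 0.0004 = 0.4336
B_P1 = 1 / 0.4336 = 2.3063
Σp_P2ᵢ² = 0.45² + 0.02² + 0.08² + 0.13² + 0.32² = 0.2025 + 0.0004 + 0.0064 + 0.0169 + 0.1024 = 0.3286
B_P2 = 1 / 0.3286 = 3.0432
Σp_P4ᵢ² = 0.55² + 0.08² + 0.02² + 0.05² + 0.30² = 0.3025 + 0.0064 + 0.0004 + 0.0025 + 0.0900 = 0.4018
B_P4 = 1 / 0.4018 = 2.4888
Ranking by B (broadest → narrowest): population P2 (3.04) > population P4 (2.49) > population P1 (2.31)

population P2 > population P4 > population P1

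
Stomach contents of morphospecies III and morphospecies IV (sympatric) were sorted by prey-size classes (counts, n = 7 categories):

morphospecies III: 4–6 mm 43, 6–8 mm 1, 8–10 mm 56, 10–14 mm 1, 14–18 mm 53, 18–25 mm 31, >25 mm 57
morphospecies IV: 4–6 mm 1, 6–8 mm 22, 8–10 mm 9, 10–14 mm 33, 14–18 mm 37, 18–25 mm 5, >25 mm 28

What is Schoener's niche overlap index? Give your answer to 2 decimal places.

0.55

Proportions for morphospecies III (n=242): 43/242=0.1777, 1/242=0.0041, 56/242=0.2314, 1/242=0.0041, 53/242=0.2190, 31/242=0.1281, 57/242=0.2355
Proportions for morphospecies IV (n=135): 1/135=0.0074, 22/135=0.1630, 9/135=0.0667, 33/135=0.2444, 37/135=0.2741, 5/135=0.0370, 28/135=0.2074
Σ|p₁ᵢ − p₂ᵢ| = 0.1703 + 0.1589 + 0.1647 + 0.2403 + 0.0551 + 0.0911 + 0.0281 = 0.9085
D = 1 − ½ × 0.9085 = 1 − 0.45425 = 0.54575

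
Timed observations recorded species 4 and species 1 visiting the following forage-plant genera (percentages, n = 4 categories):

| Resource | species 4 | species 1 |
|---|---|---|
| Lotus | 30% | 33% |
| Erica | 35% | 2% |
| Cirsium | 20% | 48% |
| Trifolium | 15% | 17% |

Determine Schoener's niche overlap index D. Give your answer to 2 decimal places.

Convert percentages to proportions (divide by 100).
Σ|p₁ᵢ − p₂ᵢ| = 0.03 + 0.33 + 0.28 + 0.02 = 0.66
D = 1 − ½ × 0.66 = 1 − 0.330 = 0.6700

0.67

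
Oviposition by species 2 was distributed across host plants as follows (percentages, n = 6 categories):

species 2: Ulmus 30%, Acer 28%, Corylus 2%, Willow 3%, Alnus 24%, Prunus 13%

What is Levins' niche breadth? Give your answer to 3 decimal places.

4.095

Convert percentages to proportions (divide by 100).
Σpᵢ² = 0.30² + 0.28² + 0.02² + 0.03² + 0.24² + 0.13² = 0.0900 + 0.0784 + 0.0004 + 0.0009 + 0.0576 + 0.0169 = 0.2442
B = 1 / 0.2442 = 4.09500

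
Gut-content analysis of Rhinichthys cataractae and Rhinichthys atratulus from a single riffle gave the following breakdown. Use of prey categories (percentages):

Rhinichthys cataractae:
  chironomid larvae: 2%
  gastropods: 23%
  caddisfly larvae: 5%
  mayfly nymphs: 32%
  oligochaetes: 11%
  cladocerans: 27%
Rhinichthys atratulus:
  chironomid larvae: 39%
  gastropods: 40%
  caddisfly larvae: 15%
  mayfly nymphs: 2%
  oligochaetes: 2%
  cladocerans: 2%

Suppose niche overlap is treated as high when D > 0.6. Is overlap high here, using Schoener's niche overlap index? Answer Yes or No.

No

Convert percentages to proportions (divide by 100).
Σ|p₁ᵢ − p₂ᵢ| = 0.37 + 0.17 + 0.10 + 0.30 + 0.09 + 0.25 = 1.28
D = 1 − ½ × 1.28 = 1 − 0.640 = 0.3600
D = 0.3600 < 0.6 → No.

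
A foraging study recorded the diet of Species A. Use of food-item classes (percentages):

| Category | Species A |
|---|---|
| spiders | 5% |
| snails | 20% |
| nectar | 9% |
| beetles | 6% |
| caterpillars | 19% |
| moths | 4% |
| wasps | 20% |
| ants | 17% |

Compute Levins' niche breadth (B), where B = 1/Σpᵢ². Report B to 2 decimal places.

Convert percentages to proportions (divide by 100).
Σpᵢ² = 0.05² + 0.20² + 0.09² + 0.06² + 0.19² + 0.04² + 0.20² + 0.17² = 0.0025 + 0.0400 + 0.0081 + 0.0036 + 0.0361 + 0.0016 + 0.0400 + 0.0289 = 0.1608
B = 1 / 0.1608 = 6.2189

6.22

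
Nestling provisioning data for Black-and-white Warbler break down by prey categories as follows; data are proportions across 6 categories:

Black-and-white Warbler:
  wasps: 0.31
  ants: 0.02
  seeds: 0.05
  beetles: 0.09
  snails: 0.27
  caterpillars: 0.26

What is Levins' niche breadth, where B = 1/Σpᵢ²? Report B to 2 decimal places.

4.04

Σpᵢ² = 0.31² + 0.02² + 0.05² + 0.09² + 0.27² + 0.26² = 0.0961 + 0.0004 + 0.0025 + 0.0081 + 0.0729 + 0.0676 = 0.2476
B = 1 / 0.2476 = 4.0388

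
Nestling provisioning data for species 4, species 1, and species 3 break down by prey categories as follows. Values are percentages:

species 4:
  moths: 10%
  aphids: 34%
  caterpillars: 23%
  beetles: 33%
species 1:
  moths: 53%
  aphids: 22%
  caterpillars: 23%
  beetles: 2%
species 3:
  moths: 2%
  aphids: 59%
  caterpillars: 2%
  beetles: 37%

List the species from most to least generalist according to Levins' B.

Convert percentages to proportions (divide by 100).
Σp_4ᵢ² = 0.10² + 0.34² + 0.23² + 0.33² = 0.0100 + 0.1156 + 0.0529 + 0.1089 = 0.2874
B_4 = 1 / 0.2874 = 3.4795
Σp_1ᵢ² = 0.53² + 0.22² + 0.23² + 0.02² = 0.2809 + 0.0484 + 0.0529 + 0.0004 = 0.3826
B_1 = 1 / 0.3826 = 2.6137
Σp_3ᵢ² = 0.02² + 0.59² + 0.02² + 0.37² = 0.0004 + 0.3481 + 0.0004 + 0.1369 = 0.4858
B_3 = 1 / 0.4858 = 2.0585
Ranking by B (broadest → narrowest): species 4 (3.48) > species 1 (2.61) > species 3 (2.06)

species 4 > species 1 > species 3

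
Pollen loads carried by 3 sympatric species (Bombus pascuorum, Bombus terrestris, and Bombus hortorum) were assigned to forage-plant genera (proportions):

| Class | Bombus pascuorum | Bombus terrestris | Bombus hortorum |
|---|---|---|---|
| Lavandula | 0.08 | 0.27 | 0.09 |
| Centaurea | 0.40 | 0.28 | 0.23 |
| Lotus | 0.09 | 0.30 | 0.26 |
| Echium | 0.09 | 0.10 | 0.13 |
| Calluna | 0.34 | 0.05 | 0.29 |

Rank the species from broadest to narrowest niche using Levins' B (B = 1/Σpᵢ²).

Bombus hortorum > Bombus terrestris > Bombus pascuorum

Σp_pascᵢ² = 0.08² + 0.40² + 0.09² + 0.09² + 0.34² = 0.0064 + 0.1600 + 0.0081 + 0.0081 + 0.1156 = 0.2982
B_pasc = 1 / 0.2982 = 3.3535
Σp_terrᵢ² = 0.27² + 0.28² + 0.30² + 0.10² + 0.05² = 0.0729 + 0.0784 + 0.0900 + 0.0100 + 0.0025 = 0.2538
B_terr = 1 / 0.2538 = 3.9401
Σp_hortᵢ² = 0.09² + 0.23² + 0.26² + 0.13² + 0.29² = 0.0081 + 0.0529 + 0.0676 + 0.0169 + 0.0841 = 0.2296
B_hort = 1 / 0.2296 = 4.3554
Ranking by B (broadest → narrowest): Bombus hortorum (4.36) > Bombus terrestris (3.94) > Bombus pascuorum (3.35)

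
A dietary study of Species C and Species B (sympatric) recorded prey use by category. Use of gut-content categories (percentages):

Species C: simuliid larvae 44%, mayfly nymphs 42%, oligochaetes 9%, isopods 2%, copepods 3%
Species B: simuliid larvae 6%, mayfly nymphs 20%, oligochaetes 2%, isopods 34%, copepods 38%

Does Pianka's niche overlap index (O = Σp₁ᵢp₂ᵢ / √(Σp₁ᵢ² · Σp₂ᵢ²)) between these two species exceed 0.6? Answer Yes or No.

No

Convert percentages to proportions (divide by 100).
Σ p₁ᵢp₂ᵢ = 0.0264 + 0.0840 + 0.0018 + 0.0068 + 0.0114 = 0.1304
Σp_1ᵢ² = 0.44² + 0.42² + 0.09² + 0.02² + 0.03² = 0.1936 + 0.1764 + 0.0081 + 0.0004 + 0.0009 = 0.3794
Σp_2ᵢ² = 0.06² + 0.20² + 0.02² + 0.34² + 0.38² = 0.0036 + 0.0400 + 0.0004 + 0.1156 + 0.1444 = 0.3040
O = 0.1304 / √(0.3794 × 0.3040) = 0.1304 / 0.33961 = 0.3840
O = 0.3840 < 0.6 → No.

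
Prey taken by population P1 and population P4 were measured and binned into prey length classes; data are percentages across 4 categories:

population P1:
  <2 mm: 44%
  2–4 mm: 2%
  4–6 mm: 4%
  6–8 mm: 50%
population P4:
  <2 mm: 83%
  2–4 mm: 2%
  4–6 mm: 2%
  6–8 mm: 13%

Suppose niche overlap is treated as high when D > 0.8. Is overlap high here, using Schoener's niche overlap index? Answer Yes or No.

No

Convert percentages to proportions (divide by 100).
Σ|p₁ᵢ − p₂ᵢ| = 0.39 + 0.00 + 0.02 + 0.37 = 0.78
D = 1 − ½ × 0.78 = 1 − 0.390 = 0.6100
D = 0.6100 < 0.8 → No.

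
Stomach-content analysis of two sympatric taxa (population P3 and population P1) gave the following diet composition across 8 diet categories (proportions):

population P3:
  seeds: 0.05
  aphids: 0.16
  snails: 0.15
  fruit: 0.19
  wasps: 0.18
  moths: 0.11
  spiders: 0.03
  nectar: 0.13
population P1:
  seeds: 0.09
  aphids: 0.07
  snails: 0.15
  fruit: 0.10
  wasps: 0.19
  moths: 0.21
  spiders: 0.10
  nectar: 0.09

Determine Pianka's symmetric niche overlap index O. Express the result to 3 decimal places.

0.883

Σ p₁ᵢp₂ᵢ = 0.0045 + 0.0112 + 0.0225 + 0.0190 + 0.0342 + 0.0231 + 0.0030 + 0.0117 = 0.1292
Σp_1ᵢ² = 0.05² + 0.16² + 0.15² + 0.19² + 0.18² + 0.11² + 0.03² + 0.13² = 0.0025 + 0.0256 + 0.0225 + 0.0361 + 0.0324 + 0.0121 + 0.0009 + 0.0169 = 0.1490
Σp_2ᵢ² = 0.09² + 0.07² + 0.15² + 0.10² + 0.19² + 0.21² + 0.10² + 0.09² = 0.0081 + 0.0049 + 0.0225 + 0.0100 + 0.0361 + 0.0441 + 0.0100 + 0.0081 = 0.1438
O = 0.1292 / √(0.1490 × 0.1438) = 0.1292 / 0.146377 = 0.88265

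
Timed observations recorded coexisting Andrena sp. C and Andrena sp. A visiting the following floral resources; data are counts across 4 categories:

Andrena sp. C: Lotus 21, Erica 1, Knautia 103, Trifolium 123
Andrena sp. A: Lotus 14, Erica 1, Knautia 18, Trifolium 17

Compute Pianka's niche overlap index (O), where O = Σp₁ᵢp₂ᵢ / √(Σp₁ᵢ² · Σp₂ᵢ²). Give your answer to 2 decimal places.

0.92

Proportions for Andrena sp. C (n=248): 21/248=0.0847, 1/248=0.0040, 103/248=0.4153, 123/248=0.4960
Proportions for Andrena sp. A (n=50): 14/50=0.2800, 1/50=0.0200, 18/50=0.3600, 17/50=0.3400
Σ p₁ᵢp₂ᵢ = 0.023716 + 0.000080 + 0.149508 + 0.168640 = 0.341944
Σp_1ᵢ² = 0.0847² + 0.0040² + 0.4153² + 0.4960² = 0.007174 + 0.000016 + 0.172474 + 0.246016 = 0.425680
Σp_2ᵢ² = 0.2800² + 0.0200² + 0.3600² + 0.3400² = 0.078400 + 0.000400 + 0.129600 + 0.115600 = 0.324000
O = 0.341944 / √(0.425680 × 0.324000) = 0.341944 / 0.3713763 = 0.9207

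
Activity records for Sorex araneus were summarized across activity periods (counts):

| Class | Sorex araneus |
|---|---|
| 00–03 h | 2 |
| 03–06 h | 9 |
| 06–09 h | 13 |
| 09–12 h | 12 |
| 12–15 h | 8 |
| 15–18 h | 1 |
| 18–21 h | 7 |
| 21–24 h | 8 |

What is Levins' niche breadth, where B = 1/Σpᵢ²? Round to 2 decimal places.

6.25

Proportions for Sorex araneus (n=60): 2/60=0.0333, 9/60=0.1500, 13/60=0.2167, 12/60=0.2000, 8/60=0.1333, 1/60=0.0167, 7/60=0.1167, 8/60=0.1333
Σpᵢ² = 0.0333² + 0.1500² + 0.2167² + 0.2000² + 0.1333² + 0.0167² + 0.1167² + 0.1333² = 0.001109 + 0.022500 + 0.046959 + 0.040000 + 0.017769 + 0.000279 + 0.013619 + 0.017769 = 0.160004
B = 1 / 0.160004 = 6.2498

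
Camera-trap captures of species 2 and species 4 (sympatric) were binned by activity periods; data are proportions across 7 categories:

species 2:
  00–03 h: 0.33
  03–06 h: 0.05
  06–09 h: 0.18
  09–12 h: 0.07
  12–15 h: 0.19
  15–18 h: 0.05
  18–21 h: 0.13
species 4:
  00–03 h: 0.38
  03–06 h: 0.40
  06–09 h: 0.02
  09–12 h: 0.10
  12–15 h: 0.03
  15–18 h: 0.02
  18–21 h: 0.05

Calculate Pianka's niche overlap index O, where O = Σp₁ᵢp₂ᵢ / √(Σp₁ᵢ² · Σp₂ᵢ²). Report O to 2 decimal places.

0.66

Σ p₁ᵢp₂ᵢ = 0.1254 + 0.0200 + 0.0036 + 0.0070 + 0.0057 + 0.0010 + 0.0065 = 0.1692
Σp_1ᵢ² = 0.33² + 0.05² + 0.18² + 0.07² + 0.19² + 0.05² + 0.13² = 0.1089 + 0.0025 + 0.0324 + 0.0049 + 0.0361 + 0.0025 + 0.0169 = 0.2042
Σp_2ᵢ² = 0.38² + 0.40² + 0.02² + 0.10² + 0.03² + 0.02² + 0.05² = 0.1444 + 0.1600 + 0.0004 + 0.0100 + 0.0009 + 0.0004 + 0.0025 = 0.3186
O = 0.1692 / √(0.2042 × 0.3186) = 0.1692 / 0.25506 = 0.6634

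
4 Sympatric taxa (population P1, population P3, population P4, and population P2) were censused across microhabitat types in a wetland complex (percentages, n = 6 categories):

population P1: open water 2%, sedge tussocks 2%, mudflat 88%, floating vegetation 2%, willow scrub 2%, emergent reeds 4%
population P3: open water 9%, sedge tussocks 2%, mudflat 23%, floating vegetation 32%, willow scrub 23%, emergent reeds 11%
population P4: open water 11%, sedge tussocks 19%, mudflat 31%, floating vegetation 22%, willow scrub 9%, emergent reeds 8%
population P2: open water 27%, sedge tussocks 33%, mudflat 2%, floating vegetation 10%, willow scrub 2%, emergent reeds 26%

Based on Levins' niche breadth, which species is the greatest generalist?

Convert percentages to proportions (divide by 100).
Σp_P1ᵢ² = 0.02² + 0.02² + 0.88² + 0.02² + 0.02² + 0.04² = 0.0004 + 0.0004 + 0.7744 + 0.0004 + 0.0004 + 0.0016 = 0.7776
B_P1 = 1 / 0.7776 = 1.2860
Σp_P3ᵢ² = 0.09² + 0.02² + 0.23² + 0.32² + 0.23² + 0.11² = 0.0081 + 0.0004 + 0.0529 + 0.1024 + 0.0529 + 0.0121 = 0.2288
B_P3 = 1 / 0.2288 = 4.3706
Σp_P4ᵢ² = 0.11² + 0.19² + 0.31² + 0.22² + 0.09² + 0.08² = 0.0121 + 0.0361 + 0.0961 + 0.0484 + 0.0081 + 0.0064 = 0.2072
B_P4 = 1 / 0.2072 = 4.8263
Σp_P2ᵢ² = 0.27² + 0.33² + 0.02² + 0.10² + 0.02² + 0.26² = 0.0729 + 0.1089 + 0.0004 + 0.0100 + 0.0004 + 0.0676 = 0.2602
B_P2 = 1 / 0.2602 = 3.8432
Highest B → broadest niche (most generalist): population P4 (B = 4.83).

population P4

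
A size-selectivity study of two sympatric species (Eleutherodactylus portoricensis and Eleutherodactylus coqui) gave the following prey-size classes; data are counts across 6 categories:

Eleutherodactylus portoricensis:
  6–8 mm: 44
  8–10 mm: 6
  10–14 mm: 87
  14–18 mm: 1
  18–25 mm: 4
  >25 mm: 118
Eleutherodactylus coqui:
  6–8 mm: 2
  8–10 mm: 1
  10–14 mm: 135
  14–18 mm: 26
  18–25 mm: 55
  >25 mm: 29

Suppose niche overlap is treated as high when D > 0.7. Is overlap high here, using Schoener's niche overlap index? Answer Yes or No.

No

Proportions for Eleutherodactylus portoricensis (n=260): 44/260=0.1692, 6/260=0.0231, 87/260=0.3346, 1/260=0.0038, 4/260=0.0154, 118/260=0.4538
Proportions for Eleutherodactylus coqui (n=248): 2/248=0.0081, 1/248=0.0040, 135/248=0.5444, 26/248=0.1048, 55/248=0.2218, 29/248=0.1169
Σ|p₁ᵢ − p₂ᵢ| = 0.1611 + 0.0191 + 0.2098 + 0.1010 + 0.2064 + 0.3369 = 1.0343
D = 1 − ½ × 1.0343 = 1 − 0.51715 = 0.48285
D = 0.48285 < 0.7 → No.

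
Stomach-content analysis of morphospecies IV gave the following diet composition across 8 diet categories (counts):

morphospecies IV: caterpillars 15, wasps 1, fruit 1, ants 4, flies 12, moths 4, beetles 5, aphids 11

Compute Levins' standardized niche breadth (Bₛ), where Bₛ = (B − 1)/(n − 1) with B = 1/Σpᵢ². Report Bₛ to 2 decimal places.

0.59

Proportions for morphospecies IV (n=53): 15/53=0.2830, 1/53=0.0189, 1/53=0.0189, 4/53=0.0755, 12/53=0.2264, 4/53=0.0755, 5/53=0.0943, 11/53=0.2075
Σpᵢ² = 0.2830² + 0.0189² + 0.0189² + 0.0755² + 0.2264² + 0.0755² + 0.0943² + 0.2075² = 0.080089 + 0.000357 + 0.000357 + 0.005700 + 0.051257 + 0.005700 + 0.008892 + 0.043056 = 0.195408
B = 1 / 0.195408 = 5.1175
Bₛ = (B − 1)/(n − 1) = (5.1175 − 1)/(8 − 1) = 4.1175/7 = 0.5882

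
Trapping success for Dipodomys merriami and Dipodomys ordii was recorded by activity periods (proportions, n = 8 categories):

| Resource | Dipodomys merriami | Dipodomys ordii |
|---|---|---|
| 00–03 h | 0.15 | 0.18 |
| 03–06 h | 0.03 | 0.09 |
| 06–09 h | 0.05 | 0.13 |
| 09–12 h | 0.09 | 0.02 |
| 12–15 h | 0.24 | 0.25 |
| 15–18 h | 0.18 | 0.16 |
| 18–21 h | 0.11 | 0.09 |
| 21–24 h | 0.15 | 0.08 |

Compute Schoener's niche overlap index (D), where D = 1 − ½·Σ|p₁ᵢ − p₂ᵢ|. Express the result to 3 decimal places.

Σ|p₁ᵢ − p₂ᵢ| = 0.03 + 0.06 + 0.08 + 0.07 + 0.01 + 0.02 + 0.02 + 0.07 = 0.36
D = 1 − ½ × 0.36 = 1 − 0.180 = 0.82000

0.820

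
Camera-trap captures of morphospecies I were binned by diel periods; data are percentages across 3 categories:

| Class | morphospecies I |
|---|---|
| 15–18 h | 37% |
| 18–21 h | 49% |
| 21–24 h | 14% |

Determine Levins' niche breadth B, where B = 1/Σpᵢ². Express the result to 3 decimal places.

Convert percentages to proportions (divide by 100).
Σpᵢ² = 0.37² + 0.49² + 0.14² = 0.1369 + 0.2401 + 0.0196 = 0.3966
B = 1 / 0.3966 = 2.52143

2.521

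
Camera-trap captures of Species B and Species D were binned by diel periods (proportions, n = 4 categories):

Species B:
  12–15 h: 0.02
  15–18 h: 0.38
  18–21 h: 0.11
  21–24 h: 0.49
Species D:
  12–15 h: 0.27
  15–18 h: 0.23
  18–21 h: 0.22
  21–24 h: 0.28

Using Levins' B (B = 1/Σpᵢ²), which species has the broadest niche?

Species D

Σp_Bᵢ² = 0.02² + 0.38² + 0.11² + 0.49² = 0.0004 + 0.1444 + 0.0121 + 0.2401 = 0.3970
B_B = 1 / 0.3970 = 2.5189
Σp_Dᵢ² = 0.27² + 0.23² + 0.22² + 0.28² = 0.0729 + 0.0529 + 0.0484 + 0.0784 = 0.2526
B_D = 1 / 0.2526 = 3.9588
Highest B → broadest niche (most generalist): Species D (B = 3.96).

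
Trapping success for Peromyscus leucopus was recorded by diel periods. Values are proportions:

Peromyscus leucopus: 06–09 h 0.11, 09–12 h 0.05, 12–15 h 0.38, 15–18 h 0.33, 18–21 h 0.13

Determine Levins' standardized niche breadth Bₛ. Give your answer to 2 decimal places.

0.63

Σpᵢ² = 0.11² + 0.05² + 0.38² + 0.33² + 0.13² = 0.0121 + 0.0025 + 0.1444 + 0.1089 + 0.0169 = 0.2848
B = 1 / 0.2848 = 3.5112
Bₛ = (B − 1)/(n − 1) = (3.5112 − 1)/(5 − 1) = 2.5112/4 = 0.6278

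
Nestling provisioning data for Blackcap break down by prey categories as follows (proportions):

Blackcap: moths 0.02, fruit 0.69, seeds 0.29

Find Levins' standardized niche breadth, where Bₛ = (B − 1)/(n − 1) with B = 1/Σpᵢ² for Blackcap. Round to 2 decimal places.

Σpᵢ² = 0.02² + 0.69² + 0.29² = 0.0004 + 0.4761 + 0.0841 = 0.5606
B = 1 / 0.5606 = 1.7838
Bₛ = (B − 1)/(n − 1) = (1.7838 − 1)/(3 − 1) = 0.7838/2 = 0.3919

0.39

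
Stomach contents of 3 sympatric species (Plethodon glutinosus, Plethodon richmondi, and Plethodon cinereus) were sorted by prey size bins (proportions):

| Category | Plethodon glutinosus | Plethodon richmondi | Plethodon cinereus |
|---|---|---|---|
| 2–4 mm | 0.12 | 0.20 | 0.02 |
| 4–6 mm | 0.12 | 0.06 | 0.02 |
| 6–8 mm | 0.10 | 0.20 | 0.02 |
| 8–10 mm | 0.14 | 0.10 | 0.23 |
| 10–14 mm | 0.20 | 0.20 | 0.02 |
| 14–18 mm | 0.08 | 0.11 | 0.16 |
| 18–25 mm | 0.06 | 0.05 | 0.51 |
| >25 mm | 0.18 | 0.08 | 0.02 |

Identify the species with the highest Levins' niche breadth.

Σp_glutᵢ² = 0.12² + 0.12² + 0.10² + 0.14² + 0.20² + 0.08² + 0.06² + 0.18² = 0.0144 + 0.0144 + 0.0100 + 0.0196 + 0.0400 + 0.0064 + 0.0036 + 0.0324 = 0.1408
B_glut = 1 / 0.1408 = 7.1023
Σp_richᵢ² = 0.20² + 0.06² + 0.20² + 0.10² + 0.20² + 0.11² + 0.05² + 0.08² = 0.0400 + 0.0036 + 0.0400 + 0.0100 + 0.0400 + 0.0121 + 0.0025 + 0.0064 = 0.1546
B_rich = 1 / 0.1546 = 6.4683
Σp_cineᵢ² = 0.02² + 0.02² + 0.02² + 0.23² + 0.02² + 0.16² + 0.51² + 0.02² = 0.0004 + 0.0004 + 0.0004 + 0.0529 + 0.0004 + 0.0256 + 0.2601 + 0.0004 = 0.3406
B_cine = 1 / 0.3406 = 2.9360
Highest B → broadest niche (most generalist): Plethodon glutinosus (B = 7.10).

Plethodon glutinosus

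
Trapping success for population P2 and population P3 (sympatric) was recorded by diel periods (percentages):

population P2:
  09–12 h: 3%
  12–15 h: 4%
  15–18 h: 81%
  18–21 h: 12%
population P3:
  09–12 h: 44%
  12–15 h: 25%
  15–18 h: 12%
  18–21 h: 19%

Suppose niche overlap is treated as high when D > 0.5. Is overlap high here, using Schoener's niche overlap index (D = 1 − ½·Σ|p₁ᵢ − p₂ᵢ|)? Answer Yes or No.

No

Convert percentages to proportions (divide by 100).
Σ|p₁ᵢ − p₂ᵢ| = 0.41 + 0.21 + 0.69 + 0.07 = 1.38
D = 1 − ½ × 1.38 = 1 − 0.690 = 0.3100
D = 0.3100 < 0.5 → No.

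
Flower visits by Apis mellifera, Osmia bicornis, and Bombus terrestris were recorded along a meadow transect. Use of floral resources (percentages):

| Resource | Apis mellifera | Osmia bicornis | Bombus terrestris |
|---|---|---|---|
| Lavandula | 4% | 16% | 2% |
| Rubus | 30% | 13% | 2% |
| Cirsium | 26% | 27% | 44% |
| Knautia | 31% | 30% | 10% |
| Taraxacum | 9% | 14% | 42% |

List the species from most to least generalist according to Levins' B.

Osmia bicornis > Apis mellifera > Bombus terrestris

Convert percentages to proportions (divide by 100).
Σp_mellᵢ² = 0.04² + 0.30² + 0.26² + 0.31² + 0.09² = 0.0016 + 0.0900 + 0.0676 + 0.0961 + 0.0081 = 0.2634
B_mell = 1 / 0.2634 = 3.7965
Σp_bicoᵢ² = 0.16² + 0.13² + 0.27² + 0.30² + 0.14² = 0.0256 + 0.0169 + 0.0729 + 0.0900 + 0.0196 = 0.2250
B_bico = 1 / 0.2250 = 4.4444
Σp_terrᵢ² = 0.02² + 0.02² + 0.44² + 0.10² + 0.42² = 0.0004 + 0.0004 + 0.1936 + 0.0100 + 0.1764 = 0.3808
B_terr = 1 / 0.3808 = 2.6261
Ranking by B (broadest → narrowest): Osmia bicornis (4.44) > Apis mellifera (3.80) > Bombus terrestris (2.63)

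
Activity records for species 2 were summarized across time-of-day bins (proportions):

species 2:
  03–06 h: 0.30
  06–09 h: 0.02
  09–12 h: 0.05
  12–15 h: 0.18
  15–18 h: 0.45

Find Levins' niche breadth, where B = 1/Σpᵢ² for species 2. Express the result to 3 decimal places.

3.051

Σpᵢ² = 0.30² + 0.02² + 0.05² + 0.18² + 0.45² = 0.0900 + 0.0004 + 0.0025 + 0.0324 + 0.2025 = 0.3278
B = 1 / 0.3278 = 3.05064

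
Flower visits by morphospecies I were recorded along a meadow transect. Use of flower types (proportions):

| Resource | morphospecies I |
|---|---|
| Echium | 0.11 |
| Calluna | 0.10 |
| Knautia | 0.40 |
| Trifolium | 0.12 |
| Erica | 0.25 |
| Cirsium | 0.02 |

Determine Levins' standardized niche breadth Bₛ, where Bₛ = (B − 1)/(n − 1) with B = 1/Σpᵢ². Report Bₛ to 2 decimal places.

Σpᵢ² = 0.11² + 0.10² + 0.40² + 0.12² + 0.25² + 0.02² = 0.0121 + 0.0100 + 0.1600 + 0.0144 + 0.0625 + 0.0004 = 0.2594
B = 1 / 0.2594 = 3.8551
Bₛ = (B − 1)/(n − 1) = (3.8551 − 1)/(6 − 1) = 2.8551/5 = 0.5710

0.57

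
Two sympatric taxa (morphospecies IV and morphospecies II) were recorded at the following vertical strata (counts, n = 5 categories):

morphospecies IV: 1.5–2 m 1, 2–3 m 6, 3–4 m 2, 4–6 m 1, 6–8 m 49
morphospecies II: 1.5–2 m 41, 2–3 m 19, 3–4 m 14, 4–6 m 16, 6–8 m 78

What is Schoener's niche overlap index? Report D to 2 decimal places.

0.63

Proportions for morphospecies IV (n=59): 1/59=0.0169, 6/59=0.1017, 2/59=0.0339, 1/59=0.0169, 49/59=0.8305
Proportions for morphospecies II (n=168): 41/168=0.2440, 19/168=0.1131, 14/168=0.0833, 16/168=0.0952, 78/168=0.4643
Σ|p₁ᵢ − p₂ᵢ| = 0.2271 + 0.0114 + 0.0494 + 0.0783 + 0.3662 = 0.7324
D = 1 − ½ × 0.7324 = 1 − 0.36620 = 0.63380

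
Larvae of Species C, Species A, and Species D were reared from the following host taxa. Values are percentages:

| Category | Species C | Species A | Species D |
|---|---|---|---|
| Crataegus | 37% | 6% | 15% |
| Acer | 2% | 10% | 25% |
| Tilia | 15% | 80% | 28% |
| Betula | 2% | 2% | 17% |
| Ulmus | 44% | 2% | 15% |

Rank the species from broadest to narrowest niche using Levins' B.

Convert percentages to proportions (divide by 100).
Σp_Cᵢ² = 0.37² + 0.02² + 0.15² + 0.02² + 0.44² = 0.1369 + 0.0004 + 0.0225 + 0.0004 + 0.1936 = 0.3538
B_C = 1 / 0.3538 = 2.8265
Σp_Aᵢ² = 0.06² + 0.10² + 0.80² + 0.02² + 0.02² = 0.0036 + 0.0100 + 0.6400 + 0.0004 + 0.0004 = 0.6544
B_A = 1 / 0.6544 = 1.5281
Σp_Dᵢ² = 0.15² + 0.25² + 0.28² + 0.17² + 0.15² = 0.0225 + 0.0625 + 0.0784 + 0.0289 + 0.0225 = 0.2148
B_D = 1 / 0.2148 = 4.6555
Ranking by B (broadest → narrowest): Species D (4.66) > Species C (2.83) > Species A (1.53)

Species D > Species C > Species A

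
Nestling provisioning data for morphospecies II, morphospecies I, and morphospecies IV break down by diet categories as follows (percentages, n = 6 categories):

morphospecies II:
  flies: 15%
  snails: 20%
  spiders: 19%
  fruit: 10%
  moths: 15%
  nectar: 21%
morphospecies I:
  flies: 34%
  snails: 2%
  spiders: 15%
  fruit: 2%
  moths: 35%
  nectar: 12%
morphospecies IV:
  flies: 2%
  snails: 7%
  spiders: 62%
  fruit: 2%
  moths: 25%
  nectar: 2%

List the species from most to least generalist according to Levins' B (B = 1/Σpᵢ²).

Convert percentages to proportions (divide by 100).
Σp_IIᵢ² = 0.15² + 0.20² + 0.19² + 0.10² + 0.15² + 0.21² = 0.0225 + 0.0400 + 0.0361 + 0.0100 + 0.0225 + 0.0441 = 0.1752
B_II = 1 / 0.1752 = 5.7078
Σp_Iᵢ² = 0.34² + 0.02² + 0.15² + 0.02² + 0.35² + 0.12² = 0.1156 + 0.0004 + 0.0225 + 0.0004 + 0.1225 + 0.0144 = 0.2758
B_I = 1 / 0.2758 = 3.6258
Σp_IVᵢ² = 0.02² + 0.07² + 0.62² + 0.02² + 0.25² + 0.02² = 0.0004 + 0.0049 + 0.3844 + 0.0004 + 0.0625 + 0.0004 = 0.4530
B_IV = 1 / 0.4530 = 2.2075
Ranking by B (broadest → narrowest): morphospecies II (5.71) > morphospecies I (3.63) > morphospecies IV (2.21)

morphospecies II > morphospecies I > morphospecies IV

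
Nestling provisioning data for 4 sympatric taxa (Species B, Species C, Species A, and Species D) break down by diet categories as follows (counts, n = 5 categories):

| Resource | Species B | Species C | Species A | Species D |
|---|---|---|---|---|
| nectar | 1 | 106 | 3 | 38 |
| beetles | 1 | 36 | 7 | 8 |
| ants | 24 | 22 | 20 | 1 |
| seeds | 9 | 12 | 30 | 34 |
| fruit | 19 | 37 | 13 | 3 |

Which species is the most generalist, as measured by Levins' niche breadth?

Species A

Proportions for Species B (n=54): 1/54=0.0185, 1/54=0.0185, 24/54=0.4444, 9/54=0.1667, 19/54=0.3519
Proportions for Species C (n=213): 106/213=0.4977, 36/213=0.1690, 22/213=0.1033, 12/213=0.0563, 37/213=0.1737
Proportions for Species A (n=73): 3/73=0.0411, 7/73=0.0959, 20/73=0.2740, 30/73=0.4110, 13/73=0.1781
Proportions for Species D (n=84): 38/84=0.4524, 8/84=0.0952, 1/84=0.0119, 34/84=0.4048, 3/84=0.0357
Σp_Bᵢ² = 0.0185² + 0.0185² + 0.4444² + 0.1667² + 0.3519² = 0.000342 + 0.000342 + 0.197491 + 0.027789 + 0.123834 = 0.349798
B_B = 1 / 0.349798 = 2.8588
Σp_Cᵢ² = 0.4977² + 0.1690² + 0.1033² + 0.0563² + 0.1737² = 0.247705 + 0.028561 + 0.010671 + 0.003170 + 0.030172 = 0.320279
B_C = 1 / 0.320279 = 3.1223
Σp_Aᵢ² = 0.0411² + 0.0959² + 0.2740² + 0.4110² + 0.1781² = 0.001689 + 0.009197 + 0.075076 + 0.168921 + 0.031720 = 0.286603
B_A = 1 / 0.286603 = 3.4891
Σp_Dᵢ² = 0.4524² + 0.0952² + 0.0119² + 0.4048² + 0.0357² = 0.204666 + 0.009063 + 0.000142 + 0.163863 + 0.001274 = 0.379008
B_D = 1 / 0.379008 = 2.6385
Highest B → broadest niche (most generalist): Species A (B = 3.49).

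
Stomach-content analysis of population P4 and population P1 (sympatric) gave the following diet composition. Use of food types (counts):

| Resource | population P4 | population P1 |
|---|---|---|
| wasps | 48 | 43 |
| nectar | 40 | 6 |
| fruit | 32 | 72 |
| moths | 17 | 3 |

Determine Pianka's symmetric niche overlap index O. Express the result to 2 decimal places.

0.77

Proportions for population P4 (n=137): 48/137=0.3504, 40/137=0.2920, 32/137=0.2336, 17/137=0.1241
Proportions for population P1 (n=124): 43/124=0.3468, 6/124=0.0484, 72/124=0.5806, 3/124=0.0242
Σ p₁ᵢp₂ᵢ = 0.121519 + 0.014133 + 0.135628 + 0.003003 = 0.274283
Σp_1ᵢ² = 0.3504² + 0.2920² + 0.2336² + 0.1241² = 0.122780 + 0.085264 + 0.054569 + 0.015401 = 0.278014
Σp_2ᵢ² = 0.3468² + 0.0484² + 0.5806² + 0.0242² = 0.120270 + 0.002343 + 0.337096 + 0.000586 = 0.460295
O = 0.274283 / √(0.278014 × 0.460295) = 0.274283 / 0.3577268 = 0.7667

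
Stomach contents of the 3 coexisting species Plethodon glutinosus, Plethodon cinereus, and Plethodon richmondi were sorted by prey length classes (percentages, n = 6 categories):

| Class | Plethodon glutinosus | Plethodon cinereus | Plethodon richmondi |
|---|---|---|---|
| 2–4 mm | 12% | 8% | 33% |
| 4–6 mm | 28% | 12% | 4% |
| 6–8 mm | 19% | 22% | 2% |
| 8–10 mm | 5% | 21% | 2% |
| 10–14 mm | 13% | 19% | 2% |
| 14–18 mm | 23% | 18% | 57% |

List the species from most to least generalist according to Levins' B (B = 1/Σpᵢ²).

Convert percentages to proportions (divide by 100).
Σp_glutᵢ² = 0.12² + 0.28² + 0.19² + 0.05² + 0.13² + 0.23² = 0.0144 + 0.0784 + 0.0361 + 0.0025 + 0.0169 + 0.0529 = 0.2012
B_glut = 1 / 0.2012 = 4.9702
Σp_cineᵢ² = 0.08² + 0.12² + 0.22² + 0.21² + 0.19² + 0.18² = 0.0064 + 0.0144 + 0.0484 + 0.0441 + 0.0361 + 0.0324 = 0.1818
B_cine = 1 / 0.1818 = 5.5006
Σp_richᵢ² = 0.33² + 0.04² + 0.02² + 0.02² + 0.02² + 0.57² = 0.1089 + 0.0016 + 0.0004 + 0.0004 + 0.0004 + 0.3249 = 0.4366
B_rich = 1 / 0.4366 = 2.2904
Ranking by B (broadest → narrowest): Plethodon cinereus (5.50) > Plethodon glutinosus (4.97) > Plethodon richmondi (2.29)

Plethodon cinereus > Plethodon glutinosus > Plethodon richmondi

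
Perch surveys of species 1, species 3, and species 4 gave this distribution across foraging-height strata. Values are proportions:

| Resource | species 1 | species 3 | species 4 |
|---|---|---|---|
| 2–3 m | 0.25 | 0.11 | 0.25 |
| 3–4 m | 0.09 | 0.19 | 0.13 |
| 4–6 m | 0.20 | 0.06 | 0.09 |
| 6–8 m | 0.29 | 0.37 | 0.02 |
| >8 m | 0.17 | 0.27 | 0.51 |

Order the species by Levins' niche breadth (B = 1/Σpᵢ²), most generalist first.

species 1 > species 3 > species 4

Σp_1ᵢ² = 0.25² + 0.09² + 0.20² + 0.29² + 0.17² = 0.0625 + 0.0081 + 0.0400 + 0.0841 + 0.0289 = 0.2236
B_1 = 1 / 0.2236 = 4.4723
Σp_3ᵢ² = 0.11² + 0.19² + 0.06² + 0.37² + 0.27² = 0.0121 + 0.0361 + 0.0036 + 0.1369 + 0.0729 = 0.2616
B_3 = 1 / 0.2616 = 3.8226
Σp_4ᵢ² = 0.25² + 0.13² + 0.09² + 0.02² + 0.51² = 0.0625 + 0.0169 + 0.0081 + 0.0004 + 0.2601 = 0.3480
B_4 = 1 / 0.3480 = 2.8736
Ranking by B (broadest → narrowest): species 1 (4.47) > species 3 (3.82) > species 4 (2.87)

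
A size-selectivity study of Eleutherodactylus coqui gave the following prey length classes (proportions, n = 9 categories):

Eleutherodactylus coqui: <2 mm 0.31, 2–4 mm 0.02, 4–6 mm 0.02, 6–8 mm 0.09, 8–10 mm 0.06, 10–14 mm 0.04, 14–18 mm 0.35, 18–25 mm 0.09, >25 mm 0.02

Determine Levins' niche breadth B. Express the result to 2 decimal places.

Σpᵢ² = 0.31² + 0.02² + 0.02² + 0.09² + 0.06² + 0.04² + 0.35² + 0.09² + 0.02² = 0.0961 + 0.0004 + 0.0004 + 0.0081 + 0.0036 + 0.0016 + 0.1225 + 0.0081 + 0.0004 = 0.2412
B = 1 / 0.2412 = 4.1459

4.15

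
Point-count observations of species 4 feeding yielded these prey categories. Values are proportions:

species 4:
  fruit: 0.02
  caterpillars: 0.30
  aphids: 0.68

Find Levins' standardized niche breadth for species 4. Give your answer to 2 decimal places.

0.40

Σpᵢ² = 0.02² + 0.30² + 0.68² = 0.0004 + 0.0900 + 0.4624 = 0.5528
B = 1 / 0.5528 = 1.8090
Bₛ = (B − 1)/(n − 1) = (1.8090 − 1)/(3 − 1) = 0.8090/2 = 0.4045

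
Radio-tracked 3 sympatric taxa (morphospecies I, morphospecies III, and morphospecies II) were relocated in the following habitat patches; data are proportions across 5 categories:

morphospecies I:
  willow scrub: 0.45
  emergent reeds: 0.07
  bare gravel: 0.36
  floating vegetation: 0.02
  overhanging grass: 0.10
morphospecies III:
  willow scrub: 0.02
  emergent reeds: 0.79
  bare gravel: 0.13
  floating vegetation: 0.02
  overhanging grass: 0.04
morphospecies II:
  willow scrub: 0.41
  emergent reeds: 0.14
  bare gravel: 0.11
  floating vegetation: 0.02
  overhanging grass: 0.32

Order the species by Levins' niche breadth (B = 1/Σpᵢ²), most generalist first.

morphospecies II > morphospecies I > morphospecies III

Σp_Iᵢ² = 0.45² + 0.07² + 0.36² + 0.02² + 0.10² = 0.2025 + 0.0049 + 0.1296 + 0.0004 + 0.0100 = 0.3474
B_I = 1 / 0.3474 = 2.8785
Σp_IIIᵢ² = 0.02² + 0.79² + 0.13² + 0.02² + 0.04² = 0.0004 + 0.6241 + 0.0169 + 0.0004 + 0.0016 = 0.6434
B_III = 1 / 0.6434 = 1.5542
Σp_IIᵢ² = 0.41² + 0.14² + 0.11² + 0.02² + 0.32² = 0.1681 + 0.0196 + 0.0121 + 0.0004 + 0.1024 = 0.3026
B_II = 1 / 0.3026 = 3.3047
Ranking by B (broadest → narrowest): morphospecies II (3.30) > morphospecies I (2.88) > morphospecies III (1.55)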